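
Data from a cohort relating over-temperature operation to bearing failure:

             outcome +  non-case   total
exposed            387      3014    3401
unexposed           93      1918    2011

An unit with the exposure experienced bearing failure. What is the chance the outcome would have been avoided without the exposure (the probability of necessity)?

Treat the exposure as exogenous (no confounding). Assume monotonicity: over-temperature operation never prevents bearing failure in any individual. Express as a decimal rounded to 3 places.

PN ≈ 0.594

p₁ = P(outcome | exposed) = 387/3401 = 0.11379
p₀ = P(outcome | unexposed) = 93/2011 = 0.046246
Under exogeneity and monotonicity, PN = (p₁ − p₀)/p₁.
PN = (0.11379 − 0.046246) / 0.11379 ≈ 0.5936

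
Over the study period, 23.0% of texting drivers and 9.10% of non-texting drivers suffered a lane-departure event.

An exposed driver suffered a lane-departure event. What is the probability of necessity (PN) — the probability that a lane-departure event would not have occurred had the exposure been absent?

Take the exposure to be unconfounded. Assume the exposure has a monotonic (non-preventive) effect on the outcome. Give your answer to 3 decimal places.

p₁ = 0.23, p₀ = 0.091.
Under exogeneity and monotonicity, PN = (p₁ − p₀) / p₁.
PN = (0.23 − 0.091) / 0.23 = 0.139 / 0.23 ≈ 0.6043

PN ≈ 0.604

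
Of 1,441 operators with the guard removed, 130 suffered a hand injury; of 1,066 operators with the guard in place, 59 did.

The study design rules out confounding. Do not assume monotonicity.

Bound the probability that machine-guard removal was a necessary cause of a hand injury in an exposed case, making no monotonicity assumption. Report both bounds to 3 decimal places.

0.386 ≤ PN ≤ 1.000

p₁ = P(outcome | exposed) = 130/1441 = 0.090215
p₀ = P(outcome | unexposed) = 59/1066 = 0.055347
Under exogeneity alone the bounds on PN are max{0,(p₁−p₀)/p₁} ≤ PN ≤ min{1,(1−p₀)/p₁}.
  lower = (p₁ − p₀)/p₁ = 0.034868 / 0.090215 ≈ 0.3865
  upper = min{1, (1 − p₀)/p₁} = 0.94465 / 0.090215 ≈ 10.4711 → capped at 1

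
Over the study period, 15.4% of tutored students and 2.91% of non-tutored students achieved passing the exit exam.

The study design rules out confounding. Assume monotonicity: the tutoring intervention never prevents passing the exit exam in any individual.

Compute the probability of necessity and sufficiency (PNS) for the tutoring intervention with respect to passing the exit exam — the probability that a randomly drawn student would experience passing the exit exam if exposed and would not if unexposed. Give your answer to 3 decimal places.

PNS ≈ 0.125

p₁ = 0.154, p₀ = 0.0291.
Under exogeneity and monotonicity, PNS = p₁ − p₀.
PNS = 0.154 − 0.0291 = 0.1249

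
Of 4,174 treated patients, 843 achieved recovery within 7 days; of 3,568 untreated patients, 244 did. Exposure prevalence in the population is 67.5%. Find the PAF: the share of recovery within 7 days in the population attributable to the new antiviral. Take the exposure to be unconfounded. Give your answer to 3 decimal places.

p₁ = P(outcome | exposed) = 843/4174 = 0.20196
p₀ = P(outcome | unexposed) = 244/3568 = 0.068386
Overall risk P(Y=1) = π·p₁ + (1−π)·p₀ = 0.675×0.20196 + 0.325×0.068386 = 0.15855.
Under exogeneity, PAF = [P(Y=1) − p₀] / P(Y=1).
PAF = (0.15855 − 0.068386) / 0.15855 ≈ 0.5687

PAF ≈ 0.569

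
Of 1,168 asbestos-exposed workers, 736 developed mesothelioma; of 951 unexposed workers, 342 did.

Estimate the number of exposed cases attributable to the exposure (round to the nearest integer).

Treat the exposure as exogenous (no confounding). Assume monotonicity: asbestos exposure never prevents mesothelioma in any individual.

p₁ = P(outcome | exposed) = 736/1168 = 0.63014
p₀ = P(outcome | unexposed) = 342/951 = 0.35962
PN = (p₁ − p₀)/p₁ = (0.63014 − 0.35962) / 0.63014 ≈ 0.42930.
Attributable cases ≈ PN × (exposed cases) = 0.42930 × 736 ≈ 315.96.

about 316 cases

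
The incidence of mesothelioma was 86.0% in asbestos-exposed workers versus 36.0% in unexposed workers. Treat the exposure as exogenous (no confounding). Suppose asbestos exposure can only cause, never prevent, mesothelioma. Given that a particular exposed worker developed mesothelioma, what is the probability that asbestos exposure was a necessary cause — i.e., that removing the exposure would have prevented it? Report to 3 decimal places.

p₁ = 0.86, p₀ = 0.36.
Under exogeneity and monotonicity, PN = (p₁ − p₀) / p₁.
PN = (0.86 − 0.36) / 0.86 = 0.5 / 0.86 ≈ 0.5814

PN ≈ 0.581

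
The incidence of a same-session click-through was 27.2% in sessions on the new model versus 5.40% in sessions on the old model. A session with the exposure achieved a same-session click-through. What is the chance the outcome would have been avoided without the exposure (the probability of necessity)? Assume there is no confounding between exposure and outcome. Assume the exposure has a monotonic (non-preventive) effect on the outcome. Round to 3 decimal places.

p₁ = 0.272, p₀ = 0.054.
Under exogeneity and monotonicity, PN = (p₁ − p₀) / p₁.
PN = (0.272 − 0.054) / 0.272 = 0.218 / 0.272 ≈ 0.8015

PN ≈ 0.801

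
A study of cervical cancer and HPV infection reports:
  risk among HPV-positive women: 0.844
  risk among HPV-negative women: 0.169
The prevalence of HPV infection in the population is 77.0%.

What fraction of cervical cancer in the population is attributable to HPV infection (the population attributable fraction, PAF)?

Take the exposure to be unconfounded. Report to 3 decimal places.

Let p₁ = 0.844, p₀ = 0.169.
Overall risk P(Y=1) = π·p₁ + (1−π)·p₀ = 0.77×0.844 + 0.23×0.169 = 0.68875.
Under exogeneity, PAF = [P(Y=1) − p₀] / P(Y=1).
PAF = (0.68875 − 0.169) / 0.68875 ≈ 0.7546

PAF ≈ 0.755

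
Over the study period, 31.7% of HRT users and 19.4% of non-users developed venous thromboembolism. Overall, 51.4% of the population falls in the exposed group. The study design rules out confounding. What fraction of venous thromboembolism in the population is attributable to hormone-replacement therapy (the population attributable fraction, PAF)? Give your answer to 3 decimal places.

p₁ = 0.317, p₀ = 0.194.
Overall risk P(Y=1) = π·p₁ + (1−π)·p₀ = 0.514×0.317 + 0.486×0.194 = 0.25722.
Under exogeneity, PAF = [P(Y=1) − p₀] / P(Y=1).
PAF = (0.25722 − 0.194) / 0.25722 ≈ 0.2458

PAF ≈ 0.246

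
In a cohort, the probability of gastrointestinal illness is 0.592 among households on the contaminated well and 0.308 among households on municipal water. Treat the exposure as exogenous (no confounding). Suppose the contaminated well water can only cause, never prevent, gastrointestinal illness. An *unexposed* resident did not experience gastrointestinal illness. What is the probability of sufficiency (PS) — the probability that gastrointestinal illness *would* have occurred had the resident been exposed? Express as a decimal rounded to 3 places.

PS ≈ 0.410

Let p₁ = 0.592, p₀ = 0.308.
Under exogeneity and monotonicity, PS = (p₁ − p₀) / (1 − p₀).
PS = (0.592 − 0.308) / (1 − 0.308) = 0.284 / 0.692 ≈ 0.4104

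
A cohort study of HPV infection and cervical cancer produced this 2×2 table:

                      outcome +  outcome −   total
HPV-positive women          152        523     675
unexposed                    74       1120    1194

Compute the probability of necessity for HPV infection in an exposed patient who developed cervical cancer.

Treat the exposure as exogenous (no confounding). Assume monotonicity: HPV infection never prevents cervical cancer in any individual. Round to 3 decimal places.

p₁ = P(outcome | exposed) = 152/675 = 0.22519
p₀ = P(outcome | unexposed) = 74/1194 = 0.061977
Under exogeneity and monotonicity, PN = (p₁ − p₀) / p₁.
PN = (0.22519 − 0.061977) / 0.22519 = 0.16321 / 0.22519 ≈ 0.7248

PN ≈ 0.725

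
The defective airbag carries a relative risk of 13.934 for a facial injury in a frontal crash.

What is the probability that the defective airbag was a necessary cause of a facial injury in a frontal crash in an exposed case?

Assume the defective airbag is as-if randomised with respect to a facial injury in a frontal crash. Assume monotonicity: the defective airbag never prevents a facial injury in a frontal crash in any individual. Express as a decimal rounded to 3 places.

Under exogeneity and monotonicity, PN = (RR − 1) / RR = 1 − 1/RR.
PN = (13.934 − 1) / 13.934 = 12.93 / 13.934 ≈ 0.9282

PN ≈ 0.928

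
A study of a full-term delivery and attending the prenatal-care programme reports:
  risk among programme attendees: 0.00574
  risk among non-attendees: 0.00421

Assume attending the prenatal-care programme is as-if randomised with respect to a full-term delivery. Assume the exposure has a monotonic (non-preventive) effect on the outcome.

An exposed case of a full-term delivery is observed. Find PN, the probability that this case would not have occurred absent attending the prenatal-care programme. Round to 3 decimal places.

Let p₁ = 0.00574, p₀ = 0.00421.
Under exogeneity and monotonicity, PN = (p₁ − p₀) / p₁.
PN = (0.00574 − 0.00421) / 0.00574 = 0.00153 / 0.00574 ≈ 0.2666

PN ≈ 0.267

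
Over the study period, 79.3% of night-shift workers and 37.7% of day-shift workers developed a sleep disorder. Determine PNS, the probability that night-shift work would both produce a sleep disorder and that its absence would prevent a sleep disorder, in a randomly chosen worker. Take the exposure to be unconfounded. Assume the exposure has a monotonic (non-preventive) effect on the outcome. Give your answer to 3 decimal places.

PNS ≈ 0.416

p₁ = 0.793, p₀ = 0.377.
Under exogeneity and monotonicity, PNS = p₁ − p₀.
PNS = 0.793 − 0.377 = 0.416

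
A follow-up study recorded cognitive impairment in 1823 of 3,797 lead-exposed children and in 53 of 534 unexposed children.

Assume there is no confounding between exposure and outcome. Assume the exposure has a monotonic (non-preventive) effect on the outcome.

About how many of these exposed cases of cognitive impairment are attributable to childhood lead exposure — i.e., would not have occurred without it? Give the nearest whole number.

about 1446 cases

p₁ = P(outcome | exposed) = 1823/3797 = 0.48012
p₀ = P(outcome | unexposed) = 53/534 = 0.099251
PN = (p₁ − p₀)/p₁ = (0.48012 − 0.099251) / 0.48012 ≈ 0.79328.
Attributable cases ≈ PN × (exposed cases) = 0.79328 × 1823 ≈ 1446.14.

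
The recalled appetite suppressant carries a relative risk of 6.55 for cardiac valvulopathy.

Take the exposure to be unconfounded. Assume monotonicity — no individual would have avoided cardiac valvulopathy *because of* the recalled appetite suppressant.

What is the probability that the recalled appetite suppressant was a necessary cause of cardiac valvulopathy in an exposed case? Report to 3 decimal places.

Under exogeneity and monotonicity, PN = (RR − 1) / RR = 1 − 1/RR.
PN = (6.55 − 1) / 6.55 = 5.55 / 6.55 ≈ 0.8473

PN ≈ 0.847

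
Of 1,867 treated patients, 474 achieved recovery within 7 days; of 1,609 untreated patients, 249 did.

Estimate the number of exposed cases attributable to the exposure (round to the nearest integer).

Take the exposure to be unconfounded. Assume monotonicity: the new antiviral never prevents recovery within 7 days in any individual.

about 185 cases

p₁ = P(outcome | exposed) = 474/1867 = 0.25388
p₀ = P(outcome | unexposed) = 249/1609 = 0.15475
PN = (p₁ − p₀)/p₁ = (0.25388 − 0.15475) / 0.25388 ≈ 0.39045.
Attributable cases ≈ PN × (exposed cases) = 0.39045 × 474 ≈ 185.07.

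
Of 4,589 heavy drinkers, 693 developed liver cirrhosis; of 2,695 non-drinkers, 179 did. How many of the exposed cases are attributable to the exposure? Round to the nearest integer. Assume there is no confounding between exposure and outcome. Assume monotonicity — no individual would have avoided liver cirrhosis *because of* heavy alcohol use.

about 388 cases

p₁ = P(outcome | exposed) = 693/4589 = 0.15101
p₀ = P(outcome | unexposed) = 179/2695 = 0.066419
PN = (p₁ − p₀)/p₁ = (0.15101 − 0.066419) / 0.15101 ≈ 0.56018.
Attributable cases ≈ PN × (exposed cases) = 0.56018 × 693 ≈ 388.20.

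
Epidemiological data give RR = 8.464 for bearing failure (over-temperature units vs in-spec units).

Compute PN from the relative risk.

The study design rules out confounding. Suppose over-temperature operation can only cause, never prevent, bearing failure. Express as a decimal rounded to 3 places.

Under exogeneity and monotonicity, PN = (RR − 1) / RR = 1 − 1/RR.
PN = (8.464 − 1) / 8.464 = 7.464 / 8.464 ≈ 0.8819

PN ≈ 0.882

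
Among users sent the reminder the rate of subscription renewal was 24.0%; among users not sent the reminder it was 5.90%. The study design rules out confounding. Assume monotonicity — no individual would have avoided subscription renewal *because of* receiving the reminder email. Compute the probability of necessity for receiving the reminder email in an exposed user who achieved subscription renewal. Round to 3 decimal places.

PN ≈ 0.754

p₁ = 0.24, p₀ = 0.059.
Under exogeneity and monotonicity, PN = (p₁ − p₀) / p₁.
PN = (0.24 − 0.059) / 0.24 = 0.181 / 0.24 ≈ 0.7542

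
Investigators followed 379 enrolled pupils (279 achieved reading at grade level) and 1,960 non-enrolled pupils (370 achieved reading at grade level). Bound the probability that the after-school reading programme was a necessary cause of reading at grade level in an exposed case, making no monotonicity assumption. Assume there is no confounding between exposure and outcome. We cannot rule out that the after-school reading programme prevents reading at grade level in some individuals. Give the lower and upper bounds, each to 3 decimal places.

0.744 ≤ PN ≤ 1.000

p₁ = P(outcome | exposed) = 279/379 = 0.73615
p₀ = P(outcome | unexposed) = 370/1960 = 0.18878
Under exogeneity alone the bounds on PN are max{0,(p₁−p₀)/p₁} ≤ PN ≤ min{1,(1−p₀)/p₁}.
  lower = (p₁ − p₀)/p₁ = 0.54737 / 0.73615 ≈ 0.7436
  upper = min{1, (1 − p₀)/p₁} = 0.81122 / 0.73615 ≈ 1.1020 → capped at 1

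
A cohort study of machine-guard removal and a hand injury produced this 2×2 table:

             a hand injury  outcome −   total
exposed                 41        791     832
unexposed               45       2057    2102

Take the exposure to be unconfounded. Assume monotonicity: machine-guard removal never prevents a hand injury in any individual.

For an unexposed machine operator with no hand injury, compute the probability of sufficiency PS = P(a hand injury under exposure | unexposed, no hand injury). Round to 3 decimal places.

p₁ = P(outcome | exposed) = 41/832 = 0.049279
p₀ = P(outcome | unexposed) = 45/2102 = 0.021408
Under exogeneity and monotonicity, PS = (p₁ − p₀)/(1 − p₀).
PS = (0.049279 − 0.021408) / 0.97859 ≈ 0.0285

PS ≈ 0.028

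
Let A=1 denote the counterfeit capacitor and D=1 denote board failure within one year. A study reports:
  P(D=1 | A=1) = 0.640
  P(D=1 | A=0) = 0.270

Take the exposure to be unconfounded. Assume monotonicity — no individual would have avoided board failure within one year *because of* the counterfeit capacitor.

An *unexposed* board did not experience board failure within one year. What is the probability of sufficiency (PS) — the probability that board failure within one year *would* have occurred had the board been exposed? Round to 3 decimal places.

Let p₁ = 0.64, p₀ = 0.27.
Under exogeneity and monotonicity, PS = (p₁ − p₀) / (1 − p₀).
PS = (0.64 − 0.27) / (1 − 0.27) = 0.37 / 0.73 ≈ 0.5068

PS ≈ 0.507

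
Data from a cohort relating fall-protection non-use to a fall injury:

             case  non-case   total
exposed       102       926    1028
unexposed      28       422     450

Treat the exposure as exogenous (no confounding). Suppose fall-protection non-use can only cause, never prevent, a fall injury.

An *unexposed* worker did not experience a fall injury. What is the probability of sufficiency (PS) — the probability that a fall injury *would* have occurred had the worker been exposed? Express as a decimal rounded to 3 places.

p₁ = P(outcome | exposed) = 102/1028 = 0.099222
p₀ = P(outcome | unexposed) = 28/450 = 0.062222
Under exogeneity and monotonicity, PS = (p₁ − p₀) / (1 − p₀).
PS = (0.099222 − 0.062222) / (1 − 0.062222) = 0.037 / 0.93778 ≈ 0.0395

PS ≈ 0.039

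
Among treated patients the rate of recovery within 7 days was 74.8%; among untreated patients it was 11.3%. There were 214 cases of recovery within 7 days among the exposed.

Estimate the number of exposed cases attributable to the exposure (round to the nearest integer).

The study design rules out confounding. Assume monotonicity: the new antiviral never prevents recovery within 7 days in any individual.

about 182 cases

p₁ = 0.748, p₀ = 0.113.
PN = (p₁ − p₀)/p₁ = (0.748 − 0.113) / 0.748 ≈ 0.84893.
Attributable cases ≈ PN × (exposed cases) = 0.84893 × 214 ≈ 181.67.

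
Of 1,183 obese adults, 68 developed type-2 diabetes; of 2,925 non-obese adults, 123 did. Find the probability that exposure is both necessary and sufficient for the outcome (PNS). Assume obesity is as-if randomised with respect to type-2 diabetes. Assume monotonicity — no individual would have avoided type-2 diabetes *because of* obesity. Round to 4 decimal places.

PNS ≈ 0.0154

p₁ = P(outcome | exposed) = 68/1183 = 0.057481
p₀ = P(outcome | unexposed) = 123/2925 = 0.042051
Under exogeneity and monotonicity, PNS = p₁ − p₀.
PNS = 0.057481 − 0.042051 = 0.01543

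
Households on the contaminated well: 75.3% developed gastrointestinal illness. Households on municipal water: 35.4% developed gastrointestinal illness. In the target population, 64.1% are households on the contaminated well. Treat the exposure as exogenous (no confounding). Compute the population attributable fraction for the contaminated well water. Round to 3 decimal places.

p₁ = 0.753, p₀ = 0.354.
Overall risk P(Y=1) = π·p₁ + (1−π)·p₀ = 0.641×0.753 + 0.359×0.354 = 0.60976.
Under exogeneity, PAF = [P(Y=1) − p₀] / P(Y=1).
PAF = (0.60976 − 0.354) / 0.60976 ≈ 0.4194

PAF ≈ 0.419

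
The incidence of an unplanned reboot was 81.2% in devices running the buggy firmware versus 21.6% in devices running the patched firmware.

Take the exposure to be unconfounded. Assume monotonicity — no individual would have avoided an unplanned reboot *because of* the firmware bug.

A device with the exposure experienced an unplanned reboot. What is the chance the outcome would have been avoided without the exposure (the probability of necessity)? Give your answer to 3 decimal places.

PN ≈ 0.734

p₁ = 0.812, p₀ = 0.216.
Under exogeneity and monotonicity, PN = (p₁ − p₀) / p₁.
PN = (0.812 − 0.216) / 0.812 = 0.596 / 0.812 ≈ 0.7340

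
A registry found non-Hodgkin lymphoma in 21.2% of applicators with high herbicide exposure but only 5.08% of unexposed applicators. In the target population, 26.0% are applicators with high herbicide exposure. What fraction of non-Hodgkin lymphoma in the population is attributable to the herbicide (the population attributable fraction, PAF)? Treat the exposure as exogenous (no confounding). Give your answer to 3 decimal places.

p₁ = 0.212, p₀ = 0.0508.
Overall risk P(Y=1) = π·p₁ + (1−π)·p₀ = 0.26×0.212 + 0.74×0.0508 = 0.092712.
Under exogeneity, PAF = [P(Y=1) − p₀] / P(Y=1).
PAF = (0.092712 − 0.0508) / 0.092712 ≈ 0.4521

PAF ≈ 0.452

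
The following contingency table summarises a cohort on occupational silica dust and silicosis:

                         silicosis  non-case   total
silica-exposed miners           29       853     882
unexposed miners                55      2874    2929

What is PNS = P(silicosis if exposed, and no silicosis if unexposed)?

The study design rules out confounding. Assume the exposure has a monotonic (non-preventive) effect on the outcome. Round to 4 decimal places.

PNS ≈ 0.0141

p₁ = P(outcome | exposed) = 29/882 = 0.03288
p₀ = P(outcome | unexposed) = 55/2929 = 0.018778
Under exogeneity and monotonicity, PNS = p₁ − p₀.
PNS = 0.03288 − 0.018778 = 0.014102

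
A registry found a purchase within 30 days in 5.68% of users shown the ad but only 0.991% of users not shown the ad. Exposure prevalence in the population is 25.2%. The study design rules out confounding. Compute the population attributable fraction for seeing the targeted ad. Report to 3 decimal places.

PAF ≈ 0.544

p₁ = 0.0568, p₀ = 0.00991.
Overall risk P(Y=1) = π·p₁ + (1−π)·p₀ = 0.252×0.0568 + 0.748×0.00991 = 0.021726.
Under exogeneity, PAF = [P(Y=1) − p₀] / P(Y=1).
PAF = (0.021726 − 0.00991) / 0.021726 ≈ 0.5439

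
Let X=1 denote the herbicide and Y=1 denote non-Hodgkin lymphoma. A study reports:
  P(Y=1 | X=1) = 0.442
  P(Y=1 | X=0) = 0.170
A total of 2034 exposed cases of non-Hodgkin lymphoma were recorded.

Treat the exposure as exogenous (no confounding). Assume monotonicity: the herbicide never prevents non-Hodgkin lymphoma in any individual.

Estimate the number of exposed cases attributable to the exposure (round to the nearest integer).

about 1252 cases

Let p₁ = 0.442, p₀ = 0.17.
PN = (p₁ − p₀)/p₁ = (0.442 − 0.17) / 0.442 ≈ 0.61538.
Attributable cases ≈ PN × (exposed cases) = 0.61538 × 2034 ≈ 1251.69.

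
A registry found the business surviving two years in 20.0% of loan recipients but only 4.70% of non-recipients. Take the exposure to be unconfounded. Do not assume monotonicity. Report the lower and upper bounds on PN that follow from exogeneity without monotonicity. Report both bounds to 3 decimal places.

p₁ = 0.2, p₀ = 0.047.
Under exogeneity alone the bounds on PN are max{0,(p₁−p₀)/p₁} ≤ PN ≤ min{1,(1−p₀)/p₁}.
  lower = (p₁ − p₀)/p₁ = 0.153 / 0.2 ≈ 0.7650
  upper = min{1, (1 − p₀)/p₁} = 0.953 / 0.2 ≈ 4.7650 → capped at 1

0.765 ≤ PN ≤ 1.000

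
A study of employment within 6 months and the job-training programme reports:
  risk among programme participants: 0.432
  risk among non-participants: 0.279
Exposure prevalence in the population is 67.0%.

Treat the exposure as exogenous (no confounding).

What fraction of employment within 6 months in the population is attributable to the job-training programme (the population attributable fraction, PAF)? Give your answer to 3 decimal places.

Let p₁ = 0.432, p₀ = 0.279.
Overall risk P(Y=1) = π·p₁ + (1−π)·p₀ = 0.67×0.432 + 0.33×0.279 = 0.38151.
Under exogeneity, PAF = [P(Y=1) − p₀] / P(Y=1).
PAF = (0.38151 − 0.279) / 0.38151 ≈ 0.2687

PAF ≈ 0.269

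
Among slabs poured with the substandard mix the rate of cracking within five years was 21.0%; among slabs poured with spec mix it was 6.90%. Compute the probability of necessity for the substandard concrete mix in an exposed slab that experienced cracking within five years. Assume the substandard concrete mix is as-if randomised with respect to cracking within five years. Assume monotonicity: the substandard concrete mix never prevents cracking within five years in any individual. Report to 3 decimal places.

PN ≈ 0.671

p₁ = 0.21, p₀ = 0.069.
Under exogeneity and monotonicity, PN = (p₁ − p₀) / p₁.
PN = (0.21 − 0.069) / 0.21 = 0.141 / 0.21 ≈ 0.6714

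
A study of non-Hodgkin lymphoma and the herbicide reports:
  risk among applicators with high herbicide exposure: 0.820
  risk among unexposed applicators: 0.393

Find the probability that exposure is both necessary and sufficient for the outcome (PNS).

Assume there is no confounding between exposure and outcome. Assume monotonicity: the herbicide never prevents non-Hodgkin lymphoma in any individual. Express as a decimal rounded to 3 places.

PNS ≈ 0.427

Let p₁ = 0.82, p₀ = 0.393.
Under exogeneity and monotonicity, PNS = p₁ − p₀.
PNS = 0.82 − 0.393 = 0.427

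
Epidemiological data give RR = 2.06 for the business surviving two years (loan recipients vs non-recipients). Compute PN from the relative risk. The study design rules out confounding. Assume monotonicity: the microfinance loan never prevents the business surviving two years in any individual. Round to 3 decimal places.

Under exogeneity and monotonicity, PN = (RR − 1) / RR = 1 − 1/RR.
PN = (2.06 − 1) / 2.06 = 1.06 / 2.06 ≈ 0.5146

PN ≈ 0.515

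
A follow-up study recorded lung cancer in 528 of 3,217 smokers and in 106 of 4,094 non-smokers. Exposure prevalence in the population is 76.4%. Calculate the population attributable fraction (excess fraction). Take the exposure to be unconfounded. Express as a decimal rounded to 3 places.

p₁ = P(outcome | exposed) = 528/3217 = 0.16413
p₀ = P(outcome | unexposed) = 106/4094 = 0.025892
Overall risk P(Y=1) = π·p₁ + (1−π)·p₀ = 0.764×0.16413 + 0.236×0.025892 = 0.1315.
Under exogeneity, PAF = [P(Y=1) − p₀] / P(Y=1).
PAF = (0.1315 − 0.025892) / 0.1315 ≈ 0.8031

PAF ≈ 0.803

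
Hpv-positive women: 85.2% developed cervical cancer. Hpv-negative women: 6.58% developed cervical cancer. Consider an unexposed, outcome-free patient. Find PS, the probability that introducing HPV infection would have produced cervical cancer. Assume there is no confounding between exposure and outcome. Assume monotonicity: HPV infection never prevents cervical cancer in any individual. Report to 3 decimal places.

p₁ = 0.852, p₀ = 0.0658.
Under exogeneity and monotonicity, PS = (p₁ − p₀) / (1 − p₀).
PS = (0.852 − 0.0658) / (1 − 0.0658) = 0.7862 / 0.9342 ≈ 0.8416

PS ≈ 0.842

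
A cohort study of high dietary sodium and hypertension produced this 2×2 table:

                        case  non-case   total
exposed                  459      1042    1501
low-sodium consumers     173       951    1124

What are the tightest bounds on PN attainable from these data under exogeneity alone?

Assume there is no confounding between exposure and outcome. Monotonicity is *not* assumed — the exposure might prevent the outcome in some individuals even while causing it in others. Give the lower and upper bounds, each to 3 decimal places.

0.497 ≤ PN ≤ 1.000

p₁ = P(outcome | exposed) = 459/1501 = 0.3058
p₀ = P(outcome | unexposed) = 173/1124 = 0.15391
Under exogeneity alone the bounds on PN are max{0,(p₁−p₀)/p₁} ≤ PN ≤ min{1,(1−p₀)/p₁}.
  lower = (p₁ − p₀)/p₁ = 0.15188 / 0.3058 ≈ 0.4967
  upper = min{1, (1 − p₀)/p₁} = 0.84609 / 0.3058 ≈ 2.7668 → capped at 1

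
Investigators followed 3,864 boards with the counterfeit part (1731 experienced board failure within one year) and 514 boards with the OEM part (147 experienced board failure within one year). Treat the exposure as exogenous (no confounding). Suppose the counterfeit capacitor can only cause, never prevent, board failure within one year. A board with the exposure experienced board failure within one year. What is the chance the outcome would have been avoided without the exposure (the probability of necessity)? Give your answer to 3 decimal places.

PN ≈ 0.362

p₁ = P(outcome | exposed) = 1731/3864 = 0.44798
p₀ = P(outcome | unexposed) = 147/514 = 0.28599
Under exogeneity and monotonicity, PN = (p₁ − p₀) / p₁.
PN = (0.44798 − 0.28599) / 0.44798 = 0.16199 / 0.44798 ≈ 0.3616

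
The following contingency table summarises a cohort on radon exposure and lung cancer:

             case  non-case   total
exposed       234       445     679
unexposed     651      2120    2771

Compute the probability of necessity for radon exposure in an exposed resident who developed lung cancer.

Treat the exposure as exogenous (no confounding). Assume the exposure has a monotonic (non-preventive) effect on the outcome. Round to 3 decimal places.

p₁ = P(outcome | exposed) = 234/679 = 0.34462
p₀ = P(outcome | unexposed) = 651/2771 = 0.23493
Under exogeneity and monotonicity, PN = (p₁ − p₀)/p₁.
PN = (0.34462 − 0.23493) / 0.34462 ≈ 0.3183

PN ≈ 0.318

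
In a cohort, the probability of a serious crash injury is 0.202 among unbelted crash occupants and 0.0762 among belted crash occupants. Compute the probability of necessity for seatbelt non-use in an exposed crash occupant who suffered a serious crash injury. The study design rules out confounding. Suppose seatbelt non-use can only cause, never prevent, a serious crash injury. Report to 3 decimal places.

Let p₁ = 0.202, p₀ = 0.0762.
Under exogeneity and monotonicity, PN = (p₁ − p₀) / p₁.
PN = (0.202 − 0.0762) / 0.202 = 0.1258 / 0.202 ≈ 0.6228

PN ≈ 0.623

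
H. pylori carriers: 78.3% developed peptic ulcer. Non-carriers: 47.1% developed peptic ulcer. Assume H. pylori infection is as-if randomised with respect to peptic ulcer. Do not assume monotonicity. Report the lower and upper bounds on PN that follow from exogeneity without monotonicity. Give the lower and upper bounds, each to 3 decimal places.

p₁ = 0.783, p₀ = 0.471.
Under exogeneity alone the bounds on PN are max{0,(p₁−p₀)/p₁} ≤ PN ≤ min{1,(1−p₀)/p₁}.
  lower = (p₁ − p₀)/p₁ = 0.312 / 0.783 ≈ 0.3985
  upper = min{1, (1 − p₀)/p₁} = 0.529 / 0.783 ≈ 0.6756

0.398 ≤ PN ≤ 0.676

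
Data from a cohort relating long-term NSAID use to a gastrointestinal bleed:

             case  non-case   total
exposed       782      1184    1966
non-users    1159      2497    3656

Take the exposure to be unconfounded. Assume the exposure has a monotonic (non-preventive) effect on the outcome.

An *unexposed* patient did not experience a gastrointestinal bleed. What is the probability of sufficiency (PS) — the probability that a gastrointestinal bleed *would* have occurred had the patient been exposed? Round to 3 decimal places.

PS ≈ 0.118

p₁ = P(outcome | exposed) = 782/1966 = 0.39776
p₀ = P(outcome | unexposed) = 1159/3656 = 0.31701
Under exogeneity and monotonicity, PS = (p₁ − p₀)/(1 − p₀).
PS = (0.39776 − 0.31701) / 0.68299 ≈ 0.1182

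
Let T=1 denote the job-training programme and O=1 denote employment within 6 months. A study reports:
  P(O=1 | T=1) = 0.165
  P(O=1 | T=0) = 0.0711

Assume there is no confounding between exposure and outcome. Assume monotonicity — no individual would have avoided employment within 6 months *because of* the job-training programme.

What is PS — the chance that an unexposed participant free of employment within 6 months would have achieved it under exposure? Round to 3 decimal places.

PS ≈ 0.101

Let p₁ = 0.165, p₀ = 0.0711.
Under exogeneity and monotonicity, PS = (p₁ − p₀) / (1 − p₀).
PS = (0.165 − 0.0711) / (1 − 0.0711) = 0.0939 / 0.9289 ≈ 0.1011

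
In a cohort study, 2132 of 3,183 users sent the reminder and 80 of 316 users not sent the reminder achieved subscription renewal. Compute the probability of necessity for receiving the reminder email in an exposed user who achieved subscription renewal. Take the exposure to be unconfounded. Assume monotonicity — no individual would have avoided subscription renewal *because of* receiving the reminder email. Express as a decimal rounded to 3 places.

p₁ = P(outcome | exposed) = 2132/3183 = 0.66981
p₀ = P(outcome | unexposed) = 80/316 = 0.25316
Under exogeneity and monotonicity, PN = (p₁ − p₀) / p₁.
PN = (0.66981 − 0.25316) / 0.66981 = 0.41664 / 0.66981 ≈ 0.6220

PN ≈ 0.622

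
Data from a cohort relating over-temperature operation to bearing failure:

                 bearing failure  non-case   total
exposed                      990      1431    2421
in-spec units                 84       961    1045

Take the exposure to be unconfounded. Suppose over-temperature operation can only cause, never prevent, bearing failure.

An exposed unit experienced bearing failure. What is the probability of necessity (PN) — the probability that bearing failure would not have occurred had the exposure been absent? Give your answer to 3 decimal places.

p₁ = P(outcome | exposed) = 990/2421 = 0.40892
p₀ = P(outcome | unexposed) = 84/1045 = 0.080383
Under exogeneity and monotonicity, PN = (p₁ − p₀) / p₁.
PN = (0.40892 − 0.080383) / 0.40892 = 0.32854 / 0.40892 ≈ 0.8034

PN ≈ 0.803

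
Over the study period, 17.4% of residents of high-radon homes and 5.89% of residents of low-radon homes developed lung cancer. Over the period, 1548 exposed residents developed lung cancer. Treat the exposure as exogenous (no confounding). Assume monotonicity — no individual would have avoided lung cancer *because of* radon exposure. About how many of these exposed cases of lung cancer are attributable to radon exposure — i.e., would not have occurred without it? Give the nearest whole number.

p₁ = 0.174, p₀ = 0.0589.
PN = (p₁ − p₀)/p₁ = (0.174 − 0.0589) / 0.174 ≈ 0.66149.
Attributable cases ≈ PN × (exposed cases) = 0.66149 × 1548 ≈ 1023.99.

about 1024 cases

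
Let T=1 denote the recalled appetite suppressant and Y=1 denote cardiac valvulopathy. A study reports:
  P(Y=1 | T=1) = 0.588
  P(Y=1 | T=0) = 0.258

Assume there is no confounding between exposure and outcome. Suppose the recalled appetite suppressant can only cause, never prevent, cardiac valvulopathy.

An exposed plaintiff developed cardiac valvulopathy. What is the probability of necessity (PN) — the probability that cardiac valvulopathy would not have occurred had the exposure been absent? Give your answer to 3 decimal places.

PN ≈ 0.561

Let p₁ = 0.588, p₀ = 0.258.
Under exogeneity and monotonicity, PN = (p₁ − p₀) / p₁.
PN = (0.588 − 0.258) / 0.588 = 0.33 / 0.588 ≈ 0.5612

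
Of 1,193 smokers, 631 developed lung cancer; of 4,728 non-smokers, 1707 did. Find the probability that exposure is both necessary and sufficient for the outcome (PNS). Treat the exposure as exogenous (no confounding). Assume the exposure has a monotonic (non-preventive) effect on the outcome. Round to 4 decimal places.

p₁ = P(outcome | exposed) = 631/1193 = 0.52892
p₀ = P(outcome | unexposed) = 1707/4728 = 0.36104
Under exogeneity and monotonicity, PNS = p₁ − p₀.
PNS = 0.52892 − 0.36104 = 0.16788

PNS ≈ 0.1679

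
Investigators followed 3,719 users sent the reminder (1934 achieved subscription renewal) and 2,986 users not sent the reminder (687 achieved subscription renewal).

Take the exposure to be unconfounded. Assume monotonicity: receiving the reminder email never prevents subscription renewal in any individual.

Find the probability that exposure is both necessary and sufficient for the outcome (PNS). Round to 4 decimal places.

PNS ≈ 0.2900

p₁ = P(outcome | exposed) = 1934/3719 = 0.52003
p₀ = P(outcome | unexposed) = 687/2986 = 0.23007
Under exogeneity and monotonicity, PNS = p₁ − p₀.
PNS = 0.52003 − 0.23007 = 0.28996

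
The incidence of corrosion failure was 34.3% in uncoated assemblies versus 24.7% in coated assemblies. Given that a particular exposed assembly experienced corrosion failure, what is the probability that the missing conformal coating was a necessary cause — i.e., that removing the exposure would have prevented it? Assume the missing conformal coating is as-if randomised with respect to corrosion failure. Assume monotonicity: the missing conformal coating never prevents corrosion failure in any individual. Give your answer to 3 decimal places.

p₁ = 0.343, p₀ = 0.247.
Under exogeneity and monotonicity, PN = (p₁ − p₀) / p₁.
PN = (0.343 − 0.247) / 0.343 = 0.096 / 0.343 ≈ 0.2799

PN ≈ 0.280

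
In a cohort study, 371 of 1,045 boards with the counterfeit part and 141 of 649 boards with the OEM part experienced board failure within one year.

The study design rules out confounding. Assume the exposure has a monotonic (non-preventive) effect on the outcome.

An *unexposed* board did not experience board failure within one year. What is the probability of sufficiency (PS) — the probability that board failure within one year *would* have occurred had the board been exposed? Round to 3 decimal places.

p₁ = P(outcome | exposed) = 371/1045 = 0.35502
p₀ = P(outcome | unexposed) = 141/649 = 0.21726
Under exogeneity and monotonicity, PS = (p₁ − p₀) / (1 − p₀).
PS = (0.35502 − 0.21726) / (1 − 0.21726) = 0.13777 / 0.78274 ≈ 0.1760

PS ≈ 0.176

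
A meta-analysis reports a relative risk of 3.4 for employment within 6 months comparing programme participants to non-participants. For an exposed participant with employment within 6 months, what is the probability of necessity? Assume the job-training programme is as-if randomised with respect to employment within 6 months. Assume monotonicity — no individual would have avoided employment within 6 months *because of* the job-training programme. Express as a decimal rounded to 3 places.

PN ≈ 0.706

Under exogeneity and monotonicity, PN = (RR − 1) / RR = 1 − 1/RR.
PN = (3.4 − 1) / 3.4 = 2.4 / 3.4 ≈ 0.7059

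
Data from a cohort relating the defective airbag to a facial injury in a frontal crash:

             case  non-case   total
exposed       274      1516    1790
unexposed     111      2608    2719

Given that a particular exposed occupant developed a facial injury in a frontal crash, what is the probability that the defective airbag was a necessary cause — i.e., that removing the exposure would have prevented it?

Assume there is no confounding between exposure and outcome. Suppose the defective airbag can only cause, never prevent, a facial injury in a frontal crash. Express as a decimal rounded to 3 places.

PN ≈ 0.733

p₁ = P(outcome | exposed) = 274/1790 = 0.15307
p₀ = P(outcome | unexposed) = 111/2719 = 0.040824
Under exogeneity and monotonicity, PN = (p₁ − p₀) / p₁.
PN = (0.15307 − 0.040824) / 0.15307 = 0.11225 / 0.15307 ≈ 0.7333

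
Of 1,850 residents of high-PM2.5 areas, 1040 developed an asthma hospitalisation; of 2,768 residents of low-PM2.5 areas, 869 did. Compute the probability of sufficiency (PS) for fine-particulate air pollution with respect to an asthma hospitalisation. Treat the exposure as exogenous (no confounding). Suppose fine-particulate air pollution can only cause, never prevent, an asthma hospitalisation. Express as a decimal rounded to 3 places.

PS ≈ 0.362

p₁ = P(outcome | exposed) = 1040/1850 = 0.56216
p₀ = P(outcome | unexposed) = 869/2768 = 0.31395
Under exogeneity and monotonicity, PS = (p₁ − p₀) / (1 − p₀).
PS = (0.56216 − 0.31395) / (1 − 0.31395) = 0.24822 / 0.68605 ≈ 0.3618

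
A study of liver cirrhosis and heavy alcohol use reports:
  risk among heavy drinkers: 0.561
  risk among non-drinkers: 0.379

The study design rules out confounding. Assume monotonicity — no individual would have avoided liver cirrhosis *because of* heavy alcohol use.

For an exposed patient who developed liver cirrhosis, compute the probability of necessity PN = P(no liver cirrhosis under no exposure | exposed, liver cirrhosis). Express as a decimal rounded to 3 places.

PN ≈ 0.324

Let p₁ = 0.561, p₀ = 0.379.
Under exogeneity and monotonicity, PN = (p₁ − p₀) / p₁.
PN = (0.561 − 0.379) / 0.561 = 0.182 / 0.561 ≈ 0.3244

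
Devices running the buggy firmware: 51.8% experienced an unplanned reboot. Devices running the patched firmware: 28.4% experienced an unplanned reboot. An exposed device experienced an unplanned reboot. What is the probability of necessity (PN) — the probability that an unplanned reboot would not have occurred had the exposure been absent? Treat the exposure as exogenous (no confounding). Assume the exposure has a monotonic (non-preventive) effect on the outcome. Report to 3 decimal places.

PN ≈ 0.452

p₁ = 0.518, p₀ = 0.284.
Under exogeneity and monotonicity, PN = (p₁ − p₀) / p₁.
PN = (0.518 − 0.284) / 0.518 = 0.234 / 0.518 ≈ 0.4517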